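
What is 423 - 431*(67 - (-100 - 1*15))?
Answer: -78019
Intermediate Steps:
423 - 431*(67 - (-100 - 1*15)) = 423 - 431*(67 - (-100 - 15)) = 423 - 431*(67 - 1*(-115)) = 423 - 431*(67 + 115) = 423 - 431*182 = 423 - 78442 = -78019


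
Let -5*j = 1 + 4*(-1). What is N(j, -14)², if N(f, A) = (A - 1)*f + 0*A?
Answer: 81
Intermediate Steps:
j = ⅗ (j = -(1 + 4*(-1))/5 = -(1 - 4)/5 = -⅕*(-3) = ⅗ ≈ 0.60000)
N(f, A) = f*(-1 + A) (N(f, A) = (-1 + A)*f + 0 = f*(-1 + A) + 0 = f*(-1 + A))
N(j, -14)² = (3*(-1 - 14)/5)² = ((⅗)*(-15))² = (-9)² = 81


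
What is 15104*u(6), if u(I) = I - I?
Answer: 0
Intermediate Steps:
u(I) = 0
15104*u(6) = 15104*0 = 0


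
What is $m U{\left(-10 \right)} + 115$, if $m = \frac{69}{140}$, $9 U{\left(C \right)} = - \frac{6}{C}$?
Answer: $\frac{80523}{700} \approx 115.03$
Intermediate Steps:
$U{\left(C \right)} = - \frac{2}{3 C}$ ($U{\left(C \right)} = \frac{\left(-6\right) \frac{1}{C}}{9} = - \frac{2}{3 C}$)
$m = \frac{69}{140}$ ($m = 69 \cdot \frac{1}{140} = \frac{69}{140} \approx 0.49286$)
$m U{\left(-10 \right)} + 115 = \frac{69 \left(- \frac{2}{3 \left(-10\right)}\right)}{140} + 115 = \frac{69 \left(\left(- \frac{2}{3}\right) \left(- \frac{1}{10}\right)\right)}{140} + 115 = \frac{69}{140} \cdot \frac{1}{15} + 115 = \frac{23}{700} + 115 = \frac{80523}{700}$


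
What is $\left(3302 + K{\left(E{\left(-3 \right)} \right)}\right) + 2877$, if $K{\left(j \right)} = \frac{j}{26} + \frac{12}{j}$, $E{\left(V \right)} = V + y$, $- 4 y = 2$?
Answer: $\frac{2247859}{364} \approx 6175.4$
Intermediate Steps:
$y = - \frac{1}{2}$ ($y = \left(- \frac{1}{4}\right) 2 = - \frac{1}{2} \approx -0.5$)
$E{\left(V \right)} = - \frac{1}{2} + V$ ($E{\left(V \right)} = V - \frac{1}{2} = - \frac{1}{2} + V$)
$K{\left(j \right)} = \frac{12}{j} + \frac{j}{26}$ ($K{\left(j \right)} = j \frac{1}{26} + \frac{12}{j} = \frac{j}{26} + \frac{12}{j} = \frac{12}{j} + \frac{j}{26}$)
$\left(3302 + K{\left(E{\left(-3 \right)} \right)}\right) + 2877 = \left(3302 + \left(\frac{12}{- \frac{1}{2} - 3} + \frac{- \frac{1}{2} - 3}{26}\right)\right) + 2877 = \left(3302 + \left(\frac{12}{- \frac{7}{2}} + \frac{1}{26} \left(- \frac{7}{2}\right)\right)\right) + 2877 = \left(3302 + \left(12 \left(- \frac{2}{7}\right) - \frac{7}{52}\right)\right) + 2877 = \left(3302 - \frac{1297}{364}\right) + 2877 = \frac{1200631}{364} + 2877 = \frac{2247859}{364}$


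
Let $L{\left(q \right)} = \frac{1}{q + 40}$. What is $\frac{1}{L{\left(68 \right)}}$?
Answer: $108$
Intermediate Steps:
$L{\left(q \right)} = \frac{1}{40 + q}$
$\frac{1}{L{\left(68 \right)}} = \frac{1}{\frac{1}{40 + 68}} = \frac{1}{\frac{1}{108}} = 108$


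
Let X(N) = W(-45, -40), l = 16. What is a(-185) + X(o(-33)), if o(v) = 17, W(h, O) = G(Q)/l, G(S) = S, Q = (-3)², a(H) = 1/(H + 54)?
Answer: 1163/2096 ≈ 0.55487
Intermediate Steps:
a(H) = 1/(54 + H)
Q = 9
W(h, O) = 9/16
X(N) = 9/16
a(-185) + X(o(-33)) = 1/(54 - 185) + 9/16 = 1/(-131) + 9/16 = -1/131 + 9/16 = 1163/2096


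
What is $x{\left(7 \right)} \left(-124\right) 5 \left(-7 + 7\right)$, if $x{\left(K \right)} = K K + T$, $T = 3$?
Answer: $0$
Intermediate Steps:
$x{\left(K \right)} = 3 + K^{2}$ ($x{\left(K \right)} = K K + 3 = K^{2} + 3 = 3 + K^{2}$)
$x{\left(7 \right)} \left(-124\right) 5 \left(-7 + 7\right) = \left(3 + 7^{2}\right) \left(-124\right) 5 \left(-7 + 7\right) = \left(3 + 49\right) \left(-124\right) 5 \cdot 0 = 52 \left(-124\right) 0 = \left(-6448\right) 0 = 0$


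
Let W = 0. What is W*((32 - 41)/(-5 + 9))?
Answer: 0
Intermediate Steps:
W*((32 - 41)/(-5 + 9)) = 0*((32 - 41)/(-5 + 9)) = 0*(-9/4) = 0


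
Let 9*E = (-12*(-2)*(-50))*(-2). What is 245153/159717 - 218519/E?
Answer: -104507474969/127773600 ≈ -817.91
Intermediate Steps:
E = 800/3 (E = ((-12*(-2)*(-50))*(-2))/9 = ((24*(-50))*(-2))/9 = (-1200*(-2))/9 = (⅑)*2400 = 800/3 ≈ 266.67)
245153/159717 - 218519/E = 245153/159717 - 218519/800/3 = 245153*(1/159717) - 218519*3/800 = 245153/159717 - 655557/800 = -104507474969/127773600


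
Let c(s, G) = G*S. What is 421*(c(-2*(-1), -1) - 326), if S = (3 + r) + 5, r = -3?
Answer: -139351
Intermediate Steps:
S = 5 (S = (3 - 3) + 5 = 0 + 5 = 5)
c(s, G) = 5*G (c(s, G) = G*5 = 5*G)
421*(c(-2*(-1), -1) - 326) = 421*(5*(-1) - 326) = 421*(-5 - 326) = 421*(-331) = -139351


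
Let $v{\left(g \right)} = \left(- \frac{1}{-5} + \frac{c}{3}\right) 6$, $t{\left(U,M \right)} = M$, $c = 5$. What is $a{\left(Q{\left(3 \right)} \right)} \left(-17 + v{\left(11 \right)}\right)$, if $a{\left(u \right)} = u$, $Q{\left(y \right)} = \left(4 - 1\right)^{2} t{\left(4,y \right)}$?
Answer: $- \frac{783}{5} \approx -156.6$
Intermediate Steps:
$Q{\left(y \right)} = 9 y$ ($Q{\left(y \right)} = \left(4 - 1\right)^{2} y = 3^{2} y = 9 y$)
$v{\left(g \right)} = \frac{56}{5}$ ($v{\left(g \right)} = \left(- \frac{1}{-5} + \frac{5}{3}\right) 6 = \left(\left(-1\right) \left(- \frac{1}{5}\right) + 5 \cdot \frac{1}{3}\right) 6 = \left(\frac{1}{5} + \frac{5}{3}\right) 6 = \frac{28}{15} \cdot 6 = \frac{56}{5}$)
$a{\left(Q{\left(3 \right)} \right)} \left(-17 + v{\left(11 \right)}\right) = 9 \cdot 3 \left(-17 + \frac{56}{5}\right) = 27 \left(- \frac{29}{5}\right) = - \frac{783}{5}$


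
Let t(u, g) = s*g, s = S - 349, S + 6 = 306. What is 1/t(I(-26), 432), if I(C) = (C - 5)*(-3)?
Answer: -1/21168 ≈ -4.7241e-5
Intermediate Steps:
S = 300 (S = -6 + 306 = 300)
I(C) = 15 - 3*C (I(C) = (-5 + C)*(-3) = 15 - 3*C)
s = -49 (s = 300 - 349 = -49)
t(u, g) = -49*g
1/t(I(-26), 432) = 1/(-49*432) = 1/(-21168) = -1/21168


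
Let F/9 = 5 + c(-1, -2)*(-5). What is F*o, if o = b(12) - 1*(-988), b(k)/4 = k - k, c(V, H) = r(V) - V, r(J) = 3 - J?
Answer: -177840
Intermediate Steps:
c(V, H) = 3 - 2*V (c(V, H) = (3 - V) - V = 3 - 2*V)
b(k) = 0 (b(k) = 4*(k - k) = 4*0 = 0)
F = -180 (F = 9*(5 + (3 - 2*(-1))*(-5)) = 9*(5 + (3 + 2)*(-5)) = 9*(5 + 5*(-5)) = 9*(5 - 25) = 9*(-20) = -180)
o = 988 (o = 0 - 1*(-988) = 0 + 988 = 988)
F*o = -180*988 = -177840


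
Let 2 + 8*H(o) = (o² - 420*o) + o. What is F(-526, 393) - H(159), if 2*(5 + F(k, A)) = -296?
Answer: 20059/4 ≈ 5014.8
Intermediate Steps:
F(k, A) = -153 (F(k, A) = -5 + (½)*(-296) = -5 - 148 = -153)
H(o) = -¼ - 419*o/8 + o²/8 (H(o) = -¼ + ((o² - 420*o) + o)/8 = -¼ + (o² - 419*o)/8 = -¼ + (-419*o/8 + o²/8) = -¼ - 419*o/8 + o²/8)
F(-526, 393) - H(159) = -153 - (-¼ - 419/8*159 + (⅛)*159²) = -153 - (-¼ - 66621/8 + (⅛)*25281) = -153 - (-¼ - 66621/8 + 25281/8) = -153 - 1*(-20671/4) = -153 + 20671/4 = 20059/4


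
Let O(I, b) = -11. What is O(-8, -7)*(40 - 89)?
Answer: 539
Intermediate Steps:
O(-8, -7)*(40 - 89) = -11*(40 - 89) = -11*(-49) = 539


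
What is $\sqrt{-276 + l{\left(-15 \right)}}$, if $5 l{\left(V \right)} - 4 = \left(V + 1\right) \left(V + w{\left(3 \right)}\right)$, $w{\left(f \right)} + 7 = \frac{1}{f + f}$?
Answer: $\frac{13 i \sqrt{285}}{15} \approx 14.631 i$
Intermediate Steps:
$w{\left(f \right)} = -7 + \frac{1}{2 f}$ ($w{\left(f \right)} = -7 + \frac{1}{f + f} = -7 + \frac{1}{2 f}$)
$l{\left(V \right)} = \frac{4}{5} + \frac{\left(1 + V\right) \left(- \frac{41}{6} + V\right)}{5}$ ($l{\left(V \right)} = \frac{4}{5} + \frac{\left(V + 1\right) \left(V - \left(7 - \frac{1}{2 \cdot 3}\right)\right)}{5} = \frac{4}{5} + \frac{\left(1 + V\right) \left(V + \left(-7 + \frac{1}{2} \cdot \frac{1}{3}\right)\right)}{5} = \frac{4}{5} + \frac{\left(1 + V\right) \left(V + \left(-7 + \frac{1}{6}\right)\right)}{5} = \frac{4}{5} + \frac{\left(1 + V\right) \left(V - \frac{41}{6}\right)}{5} = \frac{4}{5} + \frac{\left(1 + V\right) \left(- \frac{41}{6} + V\right)}{5}$)
$\sqrt{-276 + l{\left(-15 \right)}} = \sqrt{-276 - \left(- \frac{254}{15} - 45\right)} = \sqrt{-276 + \left(- \frac{17}{30} + \frac{35}{2} + \frac{1}{5} \cdot 225\right)} = \sqrt{-276 + \left(- \frac{17}{30} + \frac{35}{2} + 45\right)} = \sqrt{-276 + \frac{929}{15}} = \sqrt{- \frac{3211}{15}} = \frac{13 i \sqrt{285}}{15}$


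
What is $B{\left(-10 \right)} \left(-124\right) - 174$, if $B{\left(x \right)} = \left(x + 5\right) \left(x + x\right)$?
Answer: $-12574$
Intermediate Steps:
$B{\left(x \right)} = 2 x \left(5 + x\right)$ ($B{\left(x \right)} = \left(5 + x\right) 2 x = 2 x \left(5 + x\right)$)
$B{\left(-10 \right)} \left(-124\right) - 174 = 2 \left(-10\right) \left(5 - 10\right) \left(-124\right) - 174 = 2 \left(-10\right) \left(-5\right) \left(-124\right) - 174 = 100 \left(-124\right) - 174 = -12400 - 174 = -12574$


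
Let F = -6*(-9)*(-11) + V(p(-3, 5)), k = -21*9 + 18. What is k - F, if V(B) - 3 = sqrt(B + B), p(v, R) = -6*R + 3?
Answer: 420 - 3*I*sqrt(6) ≈ 420.0 - 7.3485*I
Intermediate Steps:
p(v, R) = 3 - 6*R
V(B) = 3 + sqrt(2)*sqrt(B) (V(B) = 3 + sqrt(B + B) = 3 + sqrt(2*B) = 3 + sqrt(2)*sqrt(B))
k = -171 (k = -189 + 18 = -171)
F = -591 + 3*I*sqrt(6) (F = -6*(-9)*(-11) + (3 + sqrt(2)*sqrt(3 - 6*5)) = 54*(-11) + (3 + sqrt(2)*sqrt(3 - 30)) = -594 + (3 + sqrt(2)*sqrt(-27)) = -594 + (3 + sqrt(2)*(3*I*sqrt(3))) = -594 + (3 + 3*I*sqrt(6)) = -591 + 3*I*sqrt(6) ≈ -591.0 + 7.3485*I)
k - F = -171 - (-591 + 3*I*sqrt(6)) = -171 + (591 - 3*I*sqrt(6)) = 420 - 3*I*sqrt(6)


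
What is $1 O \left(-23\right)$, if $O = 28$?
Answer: $-644$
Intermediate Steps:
$1 O \left(-23\right) = 1 \cdot 28 \left(-23\right) = 28 \left(-23\right) = -644$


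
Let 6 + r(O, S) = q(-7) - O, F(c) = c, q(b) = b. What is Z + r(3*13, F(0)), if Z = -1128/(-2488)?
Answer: -16031/311 ≈ -51.547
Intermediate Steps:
r(O, S) = -13 - O (r(O, S) = -6 + (-7 - O) = -13 - O)
Z = 141/311 (Z = -1128*(-1/2488) = 141/311 ≈ 0.45338)
Z + r(3*13, F(0)) = 141/311 + (-13 - 3*13) = 141/311 + (-13 - 1*39) = 141/311 + (-13 - 39) = 141/311 - 52 = -16031/311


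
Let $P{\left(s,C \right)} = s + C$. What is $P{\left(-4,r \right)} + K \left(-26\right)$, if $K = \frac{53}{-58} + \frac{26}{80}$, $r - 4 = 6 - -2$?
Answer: $\frac{13519}{580} \approx 23.309$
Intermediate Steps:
$r = 12$ ($r = 4 + \left(6 - -2\right) = 4 + \left(6 + 2\right) = 4 + 8 = 12$)
$P{\left(s,C \right)} = C + s$
$K = - \frac{683}{1160}$ ($K = 53 \left(- \frac{1}{58}\right) + 26 \cdot \frac{1}{80} = - \frac{53}{58} + \frac{13}{40} = - \frac{683}{1160} \approx -0.58879$)
$P{\left(-4,r \right)} + K \left(-26\right) = \left(12 - 4\right) - - \frac{8879}{580} = 8 + \frac{8879}{580} = \frac{13519}{580}$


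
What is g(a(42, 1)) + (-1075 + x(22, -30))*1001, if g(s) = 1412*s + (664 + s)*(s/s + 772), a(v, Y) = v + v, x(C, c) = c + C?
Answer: -387271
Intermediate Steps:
x(C, c) = C + c
a(v, Y) = 2*v
g(s) = 513272 + 2185*s (g(s) = 1412*s + (664 + s)*(1 + 772) = 1412*s + (664 + s)*773 = 1412*s + (513272 + 773*s) = 513272 + 2185*s)
g(a(42, 1)) + (-1075 + x(22, -30))*1001 = (513272 + 2185*(2*42)) + (-1075 + (22 - 30))*1001 = (513272 + 2185*84) + (-1075 - 8)*1001 = (513272 + 183540) - 1083*1001 = 696812 - 1084083 = -387271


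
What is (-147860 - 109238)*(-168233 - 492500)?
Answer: 169873132834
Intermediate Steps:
(-147860 - 109238)*(-168233 - 492500) = -257098*(-660733) = 169873132834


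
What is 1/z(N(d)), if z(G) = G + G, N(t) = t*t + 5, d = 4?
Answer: 1/42 ≈ 0.023810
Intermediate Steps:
N(t) = 5 + t² (N(t) = t² + 5 = 5 + t²)
z(G) = 2*G
1/z(N(d)) = 1/(2*(5 + 4²)) = 1/(2*(5 + 16)) = 1/(2*21) = 1/42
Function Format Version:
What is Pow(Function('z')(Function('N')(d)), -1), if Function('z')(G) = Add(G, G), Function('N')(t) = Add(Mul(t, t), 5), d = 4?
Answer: Rational(1, 42) ≈ 0.023810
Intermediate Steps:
Function('N')(t) = Add(5, Pow(t, 2)) (Function('N')(t) = Add(Pow(t, 2), 5) = Add(5, Pow(t, 2)))
Function('z')(G) = Mul(2, G)
Pow(Function('z')(Function('N')(d)), -1) = Pow(Mul(2, Add(5, Pow(4, 2))), -1) = Pow(Mul(2, Add(5, 16)), -1) = Pow(Mul(2, 21), -1) = Pow(42, -1) = Rational(1, 42)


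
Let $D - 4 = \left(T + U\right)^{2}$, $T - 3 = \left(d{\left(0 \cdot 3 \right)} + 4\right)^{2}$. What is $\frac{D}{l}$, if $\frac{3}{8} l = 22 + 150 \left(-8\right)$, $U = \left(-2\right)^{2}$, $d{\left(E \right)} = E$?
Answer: $- \frac{1599}{9424} \approx -0.16967$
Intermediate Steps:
$U = 4$
$T = 19$ ($T = 3 + \left(0 \cdot 3 + 4\right)^{2} = 3 + \left(0 + 4\right)^{2} = 3 + 4^{2} = 3 + 16 = 19$)
$l = - \frac{9424}{3}$ ($l = \frac{8 \left(22 + 150 \left(-8\right)\right)}{3} = \frac{8 \left(22 - 1200\right)}{3} = \frac{8}{3} \left(-1178\right) = - \frac{9424}{3} \approx -3141.3$)
$D = 533$ ($D = 4 + \left(19 + 4\right)^{2} = 4 + 23^{2} = 4 + 529 = 533$)
$\frac{D}{l} = \frac{533}{- \frac{9424}{3}} = 533 \left(- \frac{3}{9424}\right) = - \frac{1599}{9424}$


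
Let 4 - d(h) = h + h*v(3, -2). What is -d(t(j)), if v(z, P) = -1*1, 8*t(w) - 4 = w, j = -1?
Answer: -4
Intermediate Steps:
t(w) = ½ + w/8
v(z, P) = -1
d(h) = 4 (d(h) = 4 - (h + h*(-1)) = 4 - (h - h) = 4 - 1*0 = 4 + 0 = 4)
-d(t(j)) = -1*4 = -4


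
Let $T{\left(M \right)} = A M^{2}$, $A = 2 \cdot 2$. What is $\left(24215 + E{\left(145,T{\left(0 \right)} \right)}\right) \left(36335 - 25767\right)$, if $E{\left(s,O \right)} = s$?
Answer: $257436480$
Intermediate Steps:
$A = 4$
$T{\left(M \right)} = 4 M^{2}$
$\left(24215 + E{\left(145,T{\left(0 \right)} \right)}\right) \left(36335 - 25767\right) = \left(24215 + 145\right) \left(36335 - 25767\right) = 24360 \cdot 10568 = 257436480$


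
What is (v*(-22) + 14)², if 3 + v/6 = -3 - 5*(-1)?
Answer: 21316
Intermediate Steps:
v = -6 (v = -18 + 6*(-3 - 5*(-1)) = -18 + 6*(-3 - 1*(-5)) = -18 + 6*(-3 + 5) = -18 + 6*2 = -18 + 12 = -6)
(v*(-22) + 14)² = (-6*(-22) + 14)² = (132 + 14)² = 146² = 21316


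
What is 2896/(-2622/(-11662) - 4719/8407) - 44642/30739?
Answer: -38969751448721/4527116964 ≈ -8608.1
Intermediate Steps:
2896/(-2622/(-11662) - 4719/8407) - 44642/30739 = 2896/(-2622*(-1/11662) - 4719*1/8407) - 44642*1/30739 = 2896/(1311/5831 - 4719/8407) - 44642/30739 = 2896/(-2356416/7003031) - 44642/30739 = 2896*(-7003031/2356416) - 44642/30739 = -1267548611/147276 - 44642/30739 = -38969751448721/4527116964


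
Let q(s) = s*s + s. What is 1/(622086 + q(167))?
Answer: 1/650142 ≈ 1.5381e-6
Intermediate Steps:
q(s) = s + s² (q(s) = s² + s = s + s²)
1/(622086 + q(167)) = 1/(622086 + 167*(1 + 167)) = 1/(622086 + 167*168) = 1/(622086 + 28056) = 1/650142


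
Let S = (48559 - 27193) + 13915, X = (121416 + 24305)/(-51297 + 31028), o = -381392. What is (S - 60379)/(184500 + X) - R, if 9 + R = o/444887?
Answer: 16172723991001031/1663648164874973 ≈ 9.7212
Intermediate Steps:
R = -4385375/444887 (R = -9 - 381392/444887 = -4385375/444887 ≈ -9.8573)
X = -145721/20269 (X = 145721/(-20269) = 145721*(-1/20269) = -145721/20269 ≈ -7.1894)
S = 35281 (S = 21366 + 13915 = 35281)
(S - 60379)/(184500 + X) - R = (35281 - 60379)/(184500 - 145721/20269) - 1*(-4385375/444887) = -25098/3739484779/20269 + 4385375/444887 = -25098*20269/3739484779 + 4385375/444887 = -508711362/3739484779 + 4385375/444887 = 16172723991001031/1663648164874973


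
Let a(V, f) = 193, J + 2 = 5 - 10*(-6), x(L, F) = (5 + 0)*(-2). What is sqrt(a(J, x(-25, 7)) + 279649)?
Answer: sqrt(279842) ≈ 529.00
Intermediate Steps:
x(L, F) = -10 (x(L, F) = 5*(-2) = -10)
J = 63 (J = -2 + (5 - 10*(-6)) = -2 + (5 + 60) = -2 + 65 = 63)
sqrt(a(J, x(-25, 7)) + 279649) = sqrt(193 + 279649) = sqrt(279842)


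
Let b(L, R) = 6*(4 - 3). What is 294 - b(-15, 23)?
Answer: 288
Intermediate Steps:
b(L, R) = 6 (b(L, R) = 6*1 = 6)
294 - b(-15, 23) = 294 - 1*6 = 294 - 6 = 288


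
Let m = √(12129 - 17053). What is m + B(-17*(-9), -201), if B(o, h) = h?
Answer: -201 + 2*I*√1231 ≈ -201.0 + 70.171*I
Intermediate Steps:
m = 2*I*√1231 (m = √(-4924) = 2*I*√1231 ≈ 70.171*I)
m + B(-17*(-9), -201) = 2*I*√1231 - 201 = -201 + 2*I*√1231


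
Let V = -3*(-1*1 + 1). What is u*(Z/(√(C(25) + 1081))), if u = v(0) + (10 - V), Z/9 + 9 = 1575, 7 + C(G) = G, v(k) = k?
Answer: 140940*√1099/1099 ≈ 4251.4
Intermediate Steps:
C(G) = -7 + G
Z = 14094 (Z = -81 + 9*1575 = -81 + 14175 = 14094)
V = 0 (V = -3*(-1 + 1) = -3*0 = 0)
u = 10 (u = 0 + (10 - 1*0) = 0 + (10 + 0) = 0 + 10 = 10)
u*(Z/(√(C(25) + 1081))) = 10*(14094/(√((-7 + 25) + 1081))) = 10*(14094/(√(18 + 1081))) = 10*(14094/(√1099)) = 10*(14094*(√1099/1099)) = 10*(14094*√1099/1099) = 140940*√1099/1099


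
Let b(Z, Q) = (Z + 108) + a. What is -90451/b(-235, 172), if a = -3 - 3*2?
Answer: 90451/136 ≈ 665.08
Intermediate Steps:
a = -9 (a = -3 - 6 = -9)
b(Z, Q) = 99 + Z (b(Z, Q) = (Z + 108) - 9 = (108 + Z) - 9 = 99 + Z)
-90451/b(-235, 172) = -90451/(99 - 235) = -90451/(-136) = -90451*(-1/136) = 90451/136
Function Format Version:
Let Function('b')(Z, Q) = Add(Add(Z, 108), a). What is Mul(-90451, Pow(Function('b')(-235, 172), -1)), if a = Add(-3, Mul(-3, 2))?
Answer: Rational(90451, 136) ≈ 665.08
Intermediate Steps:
a = -9 (a = Add(-3, -6) = -9)
Function('b')(Z, Q) = Add(99, Z) (Function('b')(Z, Q) = Add(Add(Z, 108), -9) = Add(Add(108, Z), -9) = Add(99, Z))
Mul(-90451, Pow(Function('b')(-235, 172), -1)) = Mul(-90451, Pow(Add(99, -235), -1)) = Mul(-90451, Pow(-136, -1)) = Mul(-90451, Rational(-1, 136)) = Rational(90451, 136)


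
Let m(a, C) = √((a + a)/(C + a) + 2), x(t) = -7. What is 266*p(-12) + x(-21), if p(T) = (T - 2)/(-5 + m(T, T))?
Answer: 9233/11 + 1862*√3/11 ≈ 1132.6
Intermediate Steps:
m(a, C) = √(2 + 2*a/(C + a)) (m(a, C) = √((2*a)/(C + a) + 2) = √(2*a/(C + a) + 2) = √(2 + 2*a/(C + a)))
p(T) = (-2 + T)/(-5 + √3) (p(T) = (T - 2)/(-5 + √2*√((T + 2*T)/(T + T))) = (-2 + T)/(-5 + √2*√((3*T)/((2*T)))) = (-2 + T)/(-5 + √2*√((1/(2*T))*(3*T))) = (-2 + T)/(-5 + √2*√(3/2)) = (-2 + T)/(-5 + √2*(√6/2)) = (-2 + T)/(-5 + √3))
266*p(-12) + x(-21) = 266*(5/11 - 5/22*(-12) + √3/11 - 1/22*(-12)*√3) - 7 = 266*(5/11 + 30/11 + √3/11 + 6*√3/11) - 7 = 266*(35/11 + 7*√3/11) - 7 = (9310/11 + 1862*√3/11) - 7 = 9233/11 + 1862*√3/11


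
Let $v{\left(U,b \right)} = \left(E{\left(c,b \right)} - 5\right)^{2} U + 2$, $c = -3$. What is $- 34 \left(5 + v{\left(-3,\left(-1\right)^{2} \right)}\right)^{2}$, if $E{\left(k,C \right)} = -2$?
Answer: $-666400$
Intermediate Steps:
$v{\left(U,b \right)} = 2 + 49 U$ ($v{\left(U,b \right)} = \left(-2 - 5\right)^{2} U + 2 = \left(-7\right)^{2} U + 2 = 49 U + 2 = 2 + 49 U$)
$- 34 \left(5 + v{\left(-3,\left(-1\right)^{2} \right)}\right)^{2} = - 34 \left(5 + \left(2 + 49 \left(-3\right)\right)\right)^{2} = - 34 \left(5 + \left(2 - 147\right)\right)^{2} = - 34 \left(5 - 145\right)^{2} = - 34 \left(-140\right)^{2} = \left(-34\right) 19600 = -666400$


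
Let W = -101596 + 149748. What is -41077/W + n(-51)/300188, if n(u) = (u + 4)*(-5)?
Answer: -3079876689/3613663144 ≈ -0.85229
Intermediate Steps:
W = 48152
n(u) = -20 - 5*u (n(u) = (4 + u)*(-5) = -20 - 5*u)
-41077/W + n(-51)/300188 = -41077/48152 + (-20 - 5*(-51))/300188 = -41077*1/48152 + (-20 + 255)*(1/300188) = -41077/48152 + 235*(1/300188) = -41077/48152 + 235/300188 = -3079876689/3613663144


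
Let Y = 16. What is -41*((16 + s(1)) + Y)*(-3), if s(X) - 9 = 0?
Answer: 5043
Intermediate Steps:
s(X) = 9 (s(X) = 9 + 0 = 9)
-41*((16 + s(1)) + Y)*(-3) = -41*((16 + 9) + 16)*(-3) = -41*(25 + 16)*(-3) = -41*41*(-3) = -1681*(-3) = 5043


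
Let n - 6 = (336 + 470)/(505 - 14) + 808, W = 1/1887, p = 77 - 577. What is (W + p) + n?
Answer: 292447751/926517 ≈ 315.64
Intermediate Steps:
p = -500
W = 1/1887 ≈ 0.00052994
n = 400480/491 (n = 6 + ((336 + 470)/(505 - 14) + 808) = 6 + (806/491 + 808) = 6 + 397534/491 = 400480/491 ≈ 815.64)
(W + p) + n = (1/1887 - 500) + 400480/491 = -943499/1887 + 400480/491 = 292447751/926517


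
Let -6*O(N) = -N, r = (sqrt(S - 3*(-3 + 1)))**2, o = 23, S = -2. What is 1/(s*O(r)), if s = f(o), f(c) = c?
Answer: 3/46 ≈ 0.065217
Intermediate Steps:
r = 4 (r = (sqrt(-2 - 3*(-3 + 1)))**2 = (sqrt(-2 - 3*(-2)))**2 = (sqrt(-2 + 6))**2 = (sqrt(4))**2 = 2**2 = 4)
O(N) = N/6 (O(N) = -(-1)*N/6 = N/6)
s = 23
1/(s*O(r)) = 1/(23*((1/6)*4)) = 1/(23*(2/3)) = 1/(46/3) = 3/46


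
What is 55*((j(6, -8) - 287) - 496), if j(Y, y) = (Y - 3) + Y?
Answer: -42570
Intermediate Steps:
j(Y, y) = -3 + 2*Y (j(Y, y) = (-3 + Y) + Y = -3 + 2*Y)
55*((j(6, -8) - 287) - 496) = 55*(((-3 + 2*6) - 287) - 496) = 55*(((-3 + 12) - 287) - 496) = 55*((9 - 287) - 496) = 55*(-278 - 496) = 55*(-774) = -42570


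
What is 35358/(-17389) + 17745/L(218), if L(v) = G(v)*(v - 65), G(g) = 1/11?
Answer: 1129612027/886839 ≈ 1273.8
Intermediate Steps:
G(g) = 1/11
L(v) = -65/11 + v/11 (L(v) = (v - 65)/11 = (-65 + v)/11 = -65/11 + v/11)
35358/(-17389) + 17745/L(218) = 35358/(-17389) + 17745/(-65/11 + (1/11)*218) = 35358*(-1/17389) + 17745/(-65/11 + 218/11) = -35358/17389 + 17745/(153/11) = -35358/17389 + 17745*(11/153) = -35358/17389 + 65065/51 = 1129612027/886839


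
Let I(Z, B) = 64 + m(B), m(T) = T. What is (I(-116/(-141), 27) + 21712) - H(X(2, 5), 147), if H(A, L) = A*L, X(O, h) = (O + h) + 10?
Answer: 19304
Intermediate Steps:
X(O, h) = 10 + O + h
I(Z, B) = 64 + B
(I(-116/(-141), 27) + 21712) - H(X(2, 5), 147) = ((64 + 27) + 21712) - (10 + 2 + 5)*147 = (91 + 21712) - 17*147 = 21803 - 1*2499 = 21803 - 2499 = 19304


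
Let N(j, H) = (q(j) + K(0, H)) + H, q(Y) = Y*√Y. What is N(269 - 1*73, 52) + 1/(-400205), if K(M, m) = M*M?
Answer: 1118973179/400205 ≈ 2796.0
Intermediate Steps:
K(M, m) = M²
q(Y) = Y^(3/2)
N(j, H) = H + j^(3/2) (N(j, H) = (j^(3/2) + 0²) + H = (j^(3/2) + 0) + H = j^(3/2) + H = H + j^(3/2))
N(269 - 1*73, 52) + 1/(-400205) = (52 + (269 - 1*73)^(3/2)) + 1/(-400205) = (52 + (269 - 73)^(3/2)) - 1/400205 = (52 + 196^(3/2)) - 1/400205 = (52 + 2744) - 1/400205 = 2796 - 1/400205 = 1118973179/400205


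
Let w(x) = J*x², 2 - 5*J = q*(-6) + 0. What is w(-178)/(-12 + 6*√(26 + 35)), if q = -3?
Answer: -506944/855 - 253472*√61/855 ≈ -2908.3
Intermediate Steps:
J = -16/5 (J = ⅖ - (-3*(-6) + 0)/5 = ⅖ - (18 + 0)/5 = ⅖ - ⅕*18 = ⅖ - 18/5 = -16/5 ≈ -3.2000)
w(x) = -16*x²/5
w(-178)/(-12 + 6*√(26 + 35)) = (-16/5*(-178)²)/(-12 + 6*√(26 + 35)) = (-16/5*31684)/(-12 + 6*√61) = -506944/(5*(-12 + 6*√61))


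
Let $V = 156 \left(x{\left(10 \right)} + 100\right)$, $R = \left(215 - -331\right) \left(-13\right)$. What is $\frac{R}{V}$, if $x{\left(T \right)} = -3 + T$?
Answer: $- \frac{91}{214} \approx -0.42523$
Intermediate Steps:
$R = -7098$ ($R = \left(215 + 331\right) \left(-13\right) = 546 \left(-13\right) = -7098$)
$V = 16692$ ($V = 156 \left(\left(-3 + 10\right) + 100\right) = 156 \left(7 + 100\right) = 156 \cdot 107 = 16692$)
$\frac{R}{V} = - \frac{7098}{16692} = \left(-7098\right) \frac{1}{16692} = - \frac{91}{214}$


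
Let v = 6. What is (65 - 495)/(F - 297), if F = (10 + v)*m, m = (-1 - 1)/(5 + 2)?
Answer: 3010/2111 ≈ 1.4259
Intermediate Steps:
m = -2/7 ≈ -0.28571
F = -32/7 (F = (10 + 6)*(-2/7) = 16*(-2/7) = -32/7 ≈ -4.5714)
(65 - 495)/(F - 297) = (65 - 495)/(-32/7 - 297) = -430/(-2111/7) = -430*(-7/2111) = 3010/2111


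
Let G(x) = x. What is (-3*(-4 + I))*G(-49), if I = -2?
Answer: -882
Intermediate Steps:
(-3*(-4 + I))*G(-49) = -3*(-4 - 2)*(-49) = -3*(-6)*(-49) = 18*(-49) = -882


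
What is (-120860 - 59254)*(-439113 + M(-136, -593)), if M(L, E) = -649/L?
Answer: 5378088676983/68 ≈ 7.9090e+10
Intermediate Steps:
(-120860 - 59254)*(-439113 + M(-136, -593)) = (-120860 - 59254)*(-439113 - 649/(-136)) = -180114*(-439113 - 649*(-1/136)) = -180114*(-439113 + 649/136) = -180114*(-59718719/136) = 5378088676983/68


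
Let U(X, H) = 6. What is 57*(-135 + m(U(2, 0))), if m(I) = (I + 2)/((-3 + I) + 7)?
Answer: -38247/5 ≈ -7649.4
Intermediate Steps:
m(I) = (2 + I)/(4 + I)
57*(-135 + m(U(2, 0))) = 57*(-135 + (2 + 6)/(4 + 6)) = 57*(-135 + 8/10) = 57*(-135 + (⅒)*8) = 57*(-135 + ⅘) = 57*(-671/5) = -38247/5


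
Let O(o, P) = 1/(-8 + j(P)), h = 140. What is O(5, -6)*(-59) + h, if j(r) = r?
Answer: 2019/14 ≈ 144.21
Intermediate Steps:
O(o, P) = 1/(-8 + P)
O(5, -6)*(-59) + h = -59/(-8 - 6) + 140 = -59/(-14) + 140 = -1/14*(-59) + 140 = 59/14 + 140 = 2019/14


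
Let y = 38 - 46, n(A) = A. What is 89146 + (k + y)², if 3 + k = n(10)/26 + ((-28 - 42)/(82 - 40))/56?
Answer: 425754098977/4769856 ≈ 89259.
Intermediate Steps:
y = -8
k = -5777/2184 (k = -3 + (10/26 + ((-28 - 42)/(82 - 40))/56) = -3 + (10*(1/26) - 70/42*(1/56)) = -3 + (5/13 - 70*1/42*(1/56)) = -3 + (5/13 - 5/3*1/56) = -3 + (5/13 - 5/168) = -3 + 775/2184 = -5777/2184 ≈ -2.6451)
89146 + (k + y)² = 89146 + (-5777/2184 - 8)² = 89146 + (-23249/2184)² = 89146 + 540516001/4769856 = 425754098977/4769856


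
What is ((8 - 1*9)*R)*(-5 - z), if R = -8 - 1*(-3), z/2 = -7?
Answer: 45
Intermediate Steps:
z = -14 (z = 2*(-7) = -14)
R = -5 (R = -8 + 3 = -5)
((8 - 1*9)*R)*(-5 - z) = ((8 - 1*9)*(-5))*(-5 - 1*(-14)) = ((8 - 9)*(-5))*(-5 + 14) = -1*(-5)*9 = 5*9 = 45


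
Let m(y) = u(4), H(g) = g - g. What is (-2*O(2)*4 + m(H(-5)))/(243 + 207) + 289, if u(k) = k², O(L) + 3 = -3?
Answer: 65057/225 ≈ 289.14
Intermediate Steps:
H(g) = 0
O(L) = -6 (O(L) = -3 - 3 = -6)
m(y) = 16 (m(y) = 4² = 16)
(-2*O(2)*4 + m(H(-5)))/(243 + 207) + 289 = (-2*(-6)*4 + 16)/(243 + 207) + 289 = (12*4 + 16)/450 + 289 = (48 + 16)*(1/450) + 289 = 64*(1/450) + 289 = 32/225 + 289 = 65057/225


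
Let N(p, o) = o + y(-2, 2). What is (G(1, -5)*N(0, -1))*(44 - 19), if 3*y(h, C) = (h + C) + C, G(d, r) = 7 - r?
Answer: -100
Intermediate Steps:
y(h, C) = h/3 + 2*C/3 (y(h, C) = ((h + C) + C)/3 = ((C + h) + C)/3 = (h + 2*C)/3 = h/3 + 2*C/3)
N(p, o) = ⅔ + o (N(p, o) = o + ((⅓)*(-2) + (⅔)*2) = o + (-⅔ + 4/3) = o + ⅔ = ⅔ + o)
(G(1, -5)*N(0, -1))*(44 - 19) = ((7 - 1*(-5))*(⅔ - 1))*(44 - 19) = ((7 + 5)*(-⅓))*25 = (12*(-⅓))*25 = -4*25 = -100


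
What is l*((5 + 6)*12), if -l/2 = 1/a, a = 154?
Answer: -12/7 ≈ -1.7143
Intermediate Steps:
l = -1/77 (l = -2/154 = -2*1/154 = -1/77 ≈ -0.012987)
l*((5 + 6)*12) = -(5 + 6)*12/77 = -12/7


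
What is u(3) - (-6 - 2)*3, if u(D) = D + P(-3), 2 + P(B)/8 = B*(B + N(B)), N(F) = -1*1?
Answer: 107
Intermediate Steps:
N(F) = -1
P(B) = -16 + 8*B*(-1 + B) (P(B) = -16 + 8*(B*(B - 1)) = -16 + 8*(B*(-1 + B)) = -16 + 8*B*(-1 + B))
u(D) = 80 + D (u(D) = D + (-16 - 8*(-3) + 8*(-3)²) = D + (-16 + 24 + 8*9) = D + (-16 + 24 + 72) = D + 80 = 80 + D)
u(3) - (-6 - 2)*3 = (80 + 3) - (-6 - 2)*3 = 83 - (-8)*3 = 83 - 1*(-24) = 83 + 24 = 107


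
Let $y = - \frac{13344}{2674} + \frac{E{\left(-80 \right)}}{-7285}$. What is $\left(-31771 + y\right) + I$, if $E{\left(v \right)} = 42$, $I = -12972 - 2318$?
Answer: $- \frac{458424919419}{9740045} \approx -47066.0$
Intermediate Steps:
$I = -15290$
$y = - \frac{48661674}{9740045}$ ($y = - \frac{13344}{2674} + \frac{42}{-7285} = \left(-13344\right) \frac{1}{2674} + 42 \left(- \frac{1}{7285}\right) = - \frac{6672}{1337} - \frac{42}{7285} = - \frac{48661674}{9740045} \approx -4.996$)
$\left(-31771 + y\right) + I = \left(-31771 - \frac{48661674}{9740045}\right) - 15290 = - \frac{309499631369}{9740045} - 15290 = - \frac{458424919419}{9740045}$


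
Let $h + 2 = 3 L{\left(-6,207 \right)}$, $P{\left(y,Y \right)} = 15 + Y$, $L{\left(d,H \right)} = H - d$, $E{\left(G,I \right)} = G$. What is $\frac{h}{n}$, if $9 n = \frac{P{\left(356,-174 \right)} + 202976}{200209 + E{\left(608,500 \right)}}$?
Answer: $\frac{1151283861}{202817} \approx 5676.5$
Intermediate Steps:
$n = \frac{202817}{1807353}$ ($n = \frac{\left(\left(15 - 174\right) + 202976\right) \frac{1}{200209 + 608}}{9} = \frac{\left(-159 + 202976\right) \frac{1}{200817}}{9} = \frac{202817 \cdot \frac{1}{200817}}{9} = \frac{1}{9} \cdot \frac{202817}{200817} = \frac{202817}{1807353} \approx 0.11222$)
$h = 637$ ($h = -2 + 3 \left(207 - -6\right) = -2 + 3 \left(207 + 6\right) = -2 + 3 \cdot 213 = -2 + 639 = 637$)
$\frac{h}{n} = \frac{637}{\frac{202817}{1807353}} = 637 \cdot \frac{1807353}{202817} = \frac{1151283861}{202817}$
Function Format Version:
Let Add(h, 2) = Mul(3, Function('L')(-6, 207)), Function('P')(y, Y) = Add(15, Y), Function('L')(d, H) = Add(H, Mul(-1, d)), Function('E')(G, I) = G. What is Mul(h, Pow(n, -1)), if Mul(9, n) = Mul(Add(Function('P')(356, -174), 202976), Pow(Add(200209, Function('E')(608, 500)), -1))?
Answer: Rational(1151283861, 202817) ≈ 5676.5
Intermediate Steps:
n = Rational(202817, 1807353) (n = Mul(Rational(1, 9), Mul(Add(Add(15, -174), 202976), Pow(Add(200209, 608), -1))) = Mul(Rational(1, 9), Mul(Add(-159, 202976), Pow(200817, -1))) = Mul(Rational(1, 9), Mul(202817, Rational(1, 200817))) = Mul(Rational(1, 9), Rational(202817, 200817)) = Rational(202817, 1807353) ≈ 0.11222)
h = 637 (h = Add(-2, Mul(3, Add(207, Mul(-1, -6)))) = Add(-2, Mul(3, Add(207, 6))) = Add(-2, Mul(3, 213)) = Add(-2, 639) = 637)
Mul(h, Pow(n, -1)) = Mul(637, Pow(Rational(202817, 1807353), -1)) = Mul(637, Rational(1807353, 202817)) = Rational(1151283861, 202817)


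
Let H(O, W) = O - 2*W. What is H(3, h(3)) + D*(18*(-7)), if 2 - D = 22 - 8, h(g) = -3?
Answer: 1521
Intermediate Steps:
D = -12 (D = 2 - (22 - 8) = 2 - 1*14 = 2 - 14 = -12)
H(3, h(3)) + D*(18*(-7)) = (3 - 2*(-3)) - 216*(-7) = (3 + 6) - 12*(-126) = 9 + 1512 = 1521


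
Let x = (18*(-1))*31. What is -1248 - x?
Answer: -690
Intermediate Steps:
x = -558 (x = -18*31 = -558)
-1248 - x = -1248 - 1*(-558) = -1248 + 558 = -690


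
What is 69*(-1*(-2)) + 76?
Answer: 214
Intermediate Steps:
69*(-1*(-2)) + 76 = 69*2 + 76 = 138 + 76 = 214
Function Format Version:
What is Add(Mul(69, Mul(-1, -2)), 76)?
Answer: 214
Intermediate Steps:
Add(Mul(69, Mul(-1, -2)), 76) = Add(Mul(69, 2), 76) = Add(138, 76) = 214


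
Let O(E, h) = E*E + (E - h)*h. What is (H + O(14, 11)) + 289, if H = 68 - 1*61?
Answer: 525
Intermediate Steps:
H = 7 (H = 68 - 61 = 7)
O(E, h) = E**2 + h*(E - h)
(H + O(14, 11)) + 289 = (7 + (14**2 - 1*11**2 + 14*11)) + 289 = (7 + (196 - 1*121 + 154)) + 289 = (7 + (196 - 121 + 154)) + 289 = (7 + 229) + 289 = 236 + 289 = 525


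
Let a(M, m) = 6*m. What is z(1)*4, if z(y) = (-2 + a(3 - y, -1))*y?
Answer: -32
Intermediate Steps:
z(y) = -8*y (z(y) = (-2 + 6*(-1))*y = (-2 - 6)*y = -8*y)
z(1)*4 = -8*1*4 = -8*4 = -32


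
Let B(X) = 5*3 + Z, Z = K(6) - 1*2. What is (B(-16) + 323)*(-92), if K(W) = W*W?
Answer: -34224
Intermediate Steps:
K(W) = W**2
Z = 34 (Z = 6**2 - 1*2 = 36 - 2 = 34)
B(X) = 49 (B(X) = 5*3 + 34 = 15 + 34 = 49)
(B(-16) + 323)*(-92) = (49 + 323)*(-92) = 372*(-92) = -34224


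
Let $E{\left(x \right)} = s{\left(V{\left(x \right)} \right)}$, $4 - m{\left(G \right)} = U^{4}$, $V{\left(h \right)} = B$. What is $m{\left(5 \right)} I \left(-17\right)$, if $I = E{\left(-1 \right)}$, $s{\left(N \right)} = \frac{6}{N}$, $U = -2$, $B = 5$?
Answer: $\frac{1224}{5} \approx 244.8$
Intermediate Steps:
$V{\left(h \right)} = 5$
$m{\left(G \right)} = -12$ ($m{\left(G \right)} = 4 - \left(-2\right)^{4} = 4 - 16 = -12$)
$E{\left(x \right)} = \frac{6}{5}$
$I = \frac{6}{5} \approx 1.2$
$m{\left(5 \right)} I \left(-17\right) = \left(-12\right) \frac{6}{5} \left(-17\right) = \left(- \frac{72}{5}\right) \left(-17\right) = \frac{1224}{5}$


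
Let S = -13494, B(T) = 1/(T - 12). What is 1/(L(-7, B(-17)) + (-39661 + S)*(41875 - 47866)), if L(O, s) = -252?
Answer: 1/318451353 ≈ 3.1402e-9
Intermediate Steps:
B(T) = 1/(-12 + T)
1/(L(-7, B(-17)) + (-39661 + S)*(41875 - 47866)) = 1/(-252 + (-39661 - 13494)*(41875 - 47866)) = 1/(-252 - 53155*(-5991)) = 1/(-252 + 318451605) = 1/318451353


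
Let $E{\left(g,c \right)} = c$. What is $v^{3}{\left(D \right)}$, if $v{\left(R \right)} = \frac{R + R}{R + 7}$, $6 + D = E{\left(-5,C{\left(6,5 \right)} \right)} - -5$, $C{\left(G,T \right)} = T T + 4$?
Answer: $\frac{512}{125} \approx 4.096$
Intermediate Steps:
$C{\left(G,T \right)} = 4 + T^{2}$ ($C{\left(G,T \right)} = T^{2} + 4 = 4 + T^{2}$)
$D = 28$ ($D = -6 + \left(\left(4 + 5^{2}\right) - -5\right) = -6 + \left(\left(4 + 25\right) + 5\right) = -6 + \left(29 + 5\right) = -6 + 34 = 28$)
$v{\left(R \right)} = \frac{2 R}{7 + R}$
$v^{3}{\left(D \right)} = \left(2 \cdot 28 \frac{1}{7 + 28}\right)^{3} = \left(2 \cdot 28 \cdot \frac{1}{35}\right)^{3} = \left(\frac{8}{5}\right)^{3} = \frac{512}{125}$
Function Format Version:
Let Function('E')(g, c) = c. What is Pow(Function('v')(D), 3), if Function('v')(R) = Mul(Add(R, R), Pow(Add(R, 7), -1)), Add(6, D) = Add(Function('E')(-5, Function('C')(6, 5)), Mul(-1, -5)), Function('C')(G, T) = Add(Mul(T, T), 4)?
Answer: Rational(512, 125) ≈ 4.0960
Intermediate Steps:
Function('C')(G, T) = Add(4, Pow(T, 2)) (Function('C')(G, T) = Add(Pow(T, 2), 4) = Add(4, Pow(T, 2)))
D = 28 (D = Add(-6, Add(Add(4, Pow(5, 2)), Mul(-1, -5))) = Add(-6, Add(Add(4, 25), 5)) = Add(-6, Add(29, 5)) = Add(-6, 34) = 28)
Function('v')(R) = Mul(2, R, Pow(Add(7, R), -1)) (Function('v')(R) = Mul(Mul(2, R), Pow(Add(7, R), -1)) = Mul(2, R, Pow(Add(7, R), -1)))
Pow(Function('v')(D), 3) = Pow(Mul(2, 28, Pow(Add(7, 28), -1)), 3) = Pow(Mul(2, 28, Pow(35, -1)), 3) = Pow(Mul(2, 28, Rational(1, 35)), 3) = Pow(Rational(8, 5), 3) = Rational(512, 125)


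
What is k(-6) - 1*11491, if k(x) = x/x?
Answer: -11490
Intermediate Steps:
k(x) = 1
k(-6) - 1*11491 = 1 - 1*11491 = 1 - 11491 = -11490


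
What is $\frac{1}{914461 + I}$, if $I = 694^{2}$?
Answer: $\frac{1}{1396097} \approx 7.1628 \cdot 10^{-7}$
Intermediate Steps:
$I = 481636$
$\frac{1}{914461 + I} = \frac{1}{914461 + 481636} = \frac{1}{1396097}$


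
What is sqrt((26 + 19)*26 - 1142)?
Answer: 2*sqrt(7) ≈ 5.2915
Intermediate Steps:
sqrt((26 + 19)*26 - 1142) = sqrt(45*26 - 1142) = sqrt(1170 - 1142) = sqrt(28) = 2*sqrt(7)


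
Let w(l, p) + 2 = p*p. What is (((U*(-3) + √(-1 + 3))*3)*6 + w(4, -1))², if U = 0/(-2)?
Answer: 649 - 36*√2 ≈ 598.09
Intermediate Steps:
w(l, p) = -2 + p² (w(l, p) = -2 + p*p = -2 + p²)
U = 0 (U = 0*(-½) = 0)
(((U*(-3) + √(-1 + 3))*3)*6 + w(4, -1))² = (((0*(-3) + √(-1 + 3))*3)*6 + (-2 + (-1)²))² = (((0 + √2)*3)*6 + (-2 + 1))² = ((√2*3)*6 - 1)² = ((3*√2)*6 - 1)² = (18*√2 - 1)² = (-1 + 18*√2)²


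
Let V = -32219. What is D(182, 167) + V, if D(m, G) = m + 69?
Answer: -31968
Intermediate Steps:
D(m, G) = 69 + m
D(182, 167) + V = (69 + 182) - 32219 = 251 - 32219 = -31968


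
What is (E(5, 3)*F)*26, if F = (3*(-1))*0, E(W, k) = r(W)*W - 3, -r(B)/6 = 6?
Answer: 0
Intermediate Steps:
r(B) = -36 (r(B) = -6*6 = -36)
E(W, k) = -3 - 36*W (E(W, k) = -36*W - 3 = -3 - 36*W)
F = 0 (F = -3*0 = 0)
(E(5, 3)*F)*26 = ((-3 - 36*5)*0)*26 = ((-3 - 180)*0)*26 = -183*0*26 = 0*26 = 0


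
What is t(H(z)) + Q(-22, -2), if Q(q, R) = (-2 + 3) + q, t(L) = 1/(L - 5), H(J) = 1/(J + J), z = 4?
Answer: -827/39 ≈ -21.205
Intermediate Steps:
H(J) = 1/(2*J)
t(L) = 1/(-5 + L)
Q(q, R) = 1 + q
t(H(z)) + Q(-22, -2) = 1/(-5 + (½)/4) + (1 - 22) = 1/(-5 + (½)*(¼)) - 21 = 1/(-5 + ⅛) - 21 = 1/(-39/8) - 21 = -8/39 - 21 = -827/39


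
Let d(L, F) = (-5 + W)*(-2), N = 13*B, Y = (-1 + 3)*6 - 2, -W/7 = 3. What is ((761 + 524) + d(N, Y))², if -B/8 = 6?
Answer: 1787569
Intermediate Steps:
B = -48 (B = -8*6 = -48)
W = -21 (W = -7*3 = -21)
Y = 10 (Y = 2*6 - 2 = 12 - 2 = 10)
N = -624 (N = 13*(-48) = -624)
d(L, F) = 52 (d(L, F) = (-5 - 21)*(-2) = -26*(-2) = 52)
((761 + 524) + d(N, Y))² = ((761 + 524) + 52)² = (1285 + 52)² = 1337² = 1787569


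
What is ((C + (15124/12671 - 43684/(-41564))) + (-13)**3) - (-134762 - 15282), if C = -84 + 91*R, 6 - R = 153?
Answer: 17694142350821/131664361 ≈ 1.3439e+5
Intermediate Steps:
R = -147 (R = 6 - 1*153 = 6 - 153 = -147)
C = -13461 (C = -84 + 91*(-147) = -84 - 13377 = -13461)
((C + (15124/12671 - 43684/(-41564))) + (-13)**3) - (-134762 - 15282) = ((-13461 + (15124/12671 - 43684/(-41564))) + (-13)**3) - (-134762 - 15282) = ((-13461 + (15124*(1/12671) - 43684*(-1/41564))) - 2197) - 1*(-150044) = ((-13461 + (15124/12671 + 10921/10391)) - 2197) + 150044 = ((-13461 + 295533475/131664361) - 2197) + 150044 = (-1772038429946/131664361 - 2197) + 150044 = -2061305031063/131664361 + 150044 = 17694142350821/131664361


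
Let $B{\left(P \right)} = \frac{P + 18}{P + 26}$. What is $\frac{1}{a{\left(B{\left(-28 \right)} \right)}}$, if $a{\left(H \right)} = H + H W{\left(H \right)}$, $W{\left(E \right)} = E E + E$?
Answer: $\frac{1}{155} \approx 0.0064516$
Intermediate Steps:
$B{\left(P \right)} = \frac{18 + P}{26 + P}$
$W{\left(E \right)} = E + E^{2}$ ($W{\left(E \right)} = E^{2} + E = E + E^{2}$)
$a{\left(H \right)} = H + H^{2} \left(1 + H\right)$ ($a{\left(H \right)} = H + H H \left(1 + H\right) = H + H^{2} \left(1 + H\right)$)
$\frac{1}{a{\left(B{\left(-28 \right)} \right)}} = \frac{1}{\frac{18 - 28}{26 - 28} \left(1 + \frac{18 - 28}{26 - 28} \left(1 + \frac{18 - 28}{26 - 28}\right)\right)} = \frac{1}{\frac{1}{-2} \left(-10\right) \left(1 + \frac{1}{-2} \left(-10\right) \left(1 + \frac{1}{-2} \left(-10\right)\right)\right)} = \frac{1}{\left(- \frac{1}{2}\right) \left(-10\right) \left(1 + \left(- \frac{1}{2}\right) \left(-10\right) \left(1 - -5\right)\right)} = \frac{1}{5 \left(1 + 5 \left(1 + 5\right)\right)} = \frac{1}{5 \left(1 + 5 \cdot 6\right)} = \frac{1}{5 \left(1 + 30\right)} = \frac{1}{5 \cdot 31} = \frac{1}{155}$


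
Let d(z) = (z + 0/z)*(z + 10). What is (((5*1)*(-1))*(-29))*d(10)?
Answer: 29000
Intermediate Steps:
d(z) = z*(10 + z) (d(z) = (z + 0)*(10 + z) = z*(10 + z))
(((5*1)*(-1))*(-29))*d(10) = (((5*1)*(-1))*(-29))*(10*(10 + 10)) = ((5*(-1))*(-29))*(10*20) = -5*(-29)*200 = 145*200 = 29000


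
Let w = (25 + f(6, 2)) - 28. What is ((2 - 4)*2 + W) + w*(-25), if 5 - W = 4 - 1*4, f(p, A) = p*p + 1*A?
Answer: -874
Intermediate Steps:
f(p, A) = A + p² (f(p, A) = p² + A = A + p²)
W = 5 (W = 5 - (4 - 1*4) = 5 - (4 - 4) = 5 - 1*0 = 5 + 0 = 5)
w = 35 (w = (25 + (2 + 6²)) - 28 = (25 + (2 + 36)) - 28 = (25 + 38) - 28 = 63 - 28 = 35)
((2 - 4)*2 + W) + w*(-25) = ((2 - 4)*2 + 5) + 35*(-25) = (-2*2 + 5) - 875 = (-4 + 5) - 875 = 1 - 875 = -874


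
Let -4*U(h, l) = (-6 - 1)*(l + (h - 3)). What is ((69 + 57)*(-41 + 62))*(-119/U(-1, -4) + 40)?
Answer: 128331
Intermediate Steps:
U(h, l) = -21/4 + 7*h/4 + 7*l/4 (U(h, l) = -(-6 - 1)*(l + (h - 3))/4 = -(-7)*(l + (-3 + h))/4 = -(-7)*(-3 + h + l)/4 = -(21 - 7*h - 7*l)/4 = -21/4 + 7*h/4 + 7*l/4)
((69 + 57)*(-41 + 62))*(-119/U(-1, -4) + 40) = ((69 + 57)*(-41 + 62))*(-119/(-21/4 + (7/4)*(-1) + (7/4)*(-4)) + 40) = (126*21)*(-119/(-21/4 - 7/4 - 7) + 40) = 2646*(-119/(-14) + 40) = 2646*(-119*(-1/14) + 40) = 2646*(17/2 + 40) = 2646*(97/2) = 128331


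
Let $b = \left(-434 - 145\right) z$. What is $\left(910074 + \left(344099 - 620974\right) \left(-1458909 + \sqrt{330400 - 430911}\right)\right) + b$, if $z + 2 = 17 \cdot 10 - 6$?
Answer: $403936245651 - 276875 i \sqrt{100511} \approx 4.0394 \cdot 10^{11} - 8.7779 \cdot 10^{7} i$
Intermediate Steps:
$z = 162$ ($z = -2 + \left(17 \cdot 10 - 6\right) = -2 + \left(170 - 6\right) = -2 + 164 = 162$)
$b = -93798$ ($b = \left(-434 - 145\right) 162 = \left(-579\right) 162 = -93798$)
$\left(910074 + \left(344099 - 620974\right) \left(-1458909 + \sqrt{330400 - 430911}\right)\right) + b = \left(910074 + \left(344099 - 620974\right) \left(-1458909 + \sqrt{330400 - 430911}\right)\right) - 93798 = \left(910074 - 276875 \left(-1458909 + \sqrt{-100511}\right)\right) - 93798 = \left(910074 - 276875 \left(-1458909 + i \sqrt{100511}\right)\right) - 93798 = \left(910074 + \left(403935429375 - 276875 i \sqrt{100511}\right)\right) - 93798 = \left(403936339449 - 276875 i \sqrt{100511}\right) - 93798 = 403936245651 - 276875 i \sqrt{100511}$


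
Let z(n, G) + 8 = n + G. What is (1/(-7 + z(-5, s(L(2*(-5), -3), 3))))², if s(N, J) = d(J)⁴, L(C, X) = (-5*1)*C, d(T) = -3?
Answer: 1/3721 ≈ 0.00026874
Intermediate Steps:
L(C, X) = -5*C
s(N, J) = 81 (s(N, J) = (-3)⁴ = 81)
z(n, G) = -8 + G + n (z(n, G) = -8 + (n + G) = -8 + (G + n) = -8 + G + n)
(1/(-7 + z(-5, s(L(2*(-5), -3), 3))))² = (1/(-7 + (-8 + 81 - 5)))² = (1/(-7 + 68))² = (1/61)² = 1/3721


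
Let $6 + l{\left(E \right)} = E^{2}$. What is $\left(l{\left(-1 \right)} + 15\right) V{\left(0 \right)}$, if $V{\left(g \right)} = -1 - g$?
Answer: $-10$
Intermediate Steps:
$l{\left(E \right)} = -6 + E^{2}$
$\left(l{\left(-1 \right)} + 15\right) V{\left(0 \right)} = \left(\left(-6 + \left(-1\right)^{2}\right) + 15\right) \left(-1 - 0\right) = \left(\left(-6 + 1\right) + 15\right) \left(-1 + 0\right) = \left(-5 + 15\right) \left(-1\right) = 10 \left(-1\right) = -10$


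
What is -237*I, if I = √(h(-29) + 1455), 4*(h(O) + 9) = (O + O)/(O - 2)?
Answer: -237*√5560222/62 ≈ -9013.7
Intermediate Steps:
h(O) = -9 + O/(2*(-2 + O)) (h(O) = -9 + ((O + O)/(O - 2))/4 = -9 + ((2*O)/(-2 + O))/4 = -9 + (2*O/(-2 + O))/4 = -9 + O/(2*(-2 + O)))
I = √5560222/62 (I = √((36 - 17*(-29))/(2*(-2 - 29)) + 1455) = √((½)*(36 + 493)/(-31) + 1455) = √((½)*(-1/31)*529 + 1455) = √(-529/62 + 1455) = √(89681/62) = √5560222/62 ≈ 38.032)
-237*I = -237*√5560222/62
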